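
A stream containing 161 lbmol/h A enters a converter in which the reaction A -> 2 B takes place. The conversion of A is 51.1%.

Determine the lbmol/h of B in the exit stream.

165 lbmol/h

A reacted = 0.511 × 161 = 82.27 lbmol/h; ν_A = −1, so ξ = 82.27/1 = 82.27 lbmol/h.
Outlet amounts (n = n₀ + ν ξ):
  A: 161 − 1(82.27) = 78.73
  B: 0 + 2(82.27) = 164.5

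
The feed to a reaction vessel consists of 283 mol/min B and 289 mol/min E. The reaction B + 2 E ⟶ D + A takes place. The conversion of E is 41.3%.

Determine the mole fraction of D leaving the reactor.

0.116

E reacted = 0.413 × 289 = 119.4 mol/min; ν_E = −2, so ξ = 119.4/2 = 59.68 mol/min.
Outlet amounts (n = n₀ + ν ξ):
  B: 283 − 1(59.68) = 223.3
  E: 289 − 2(59.68) = 169.6
  D: 0 + 1(59.68) = 59.68
  A: 0 + 1(59.68) = 59.68
Total out = 512.3 mol/min; y_D = 59.68 / 512.3 = 0.1165.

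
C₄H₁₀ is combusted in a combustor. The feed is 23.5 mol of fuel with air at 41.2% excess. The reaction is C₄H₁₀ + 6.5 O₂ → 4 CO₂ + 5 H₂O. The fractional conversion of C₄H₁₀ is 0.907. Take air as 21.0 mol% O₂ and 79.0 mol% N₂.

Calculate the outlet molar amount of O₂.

Stoichiometric O₂ = 6.5 × 23.5 = 152.8 mol; O₂ fed = 152.8 × 1.412 = 215.7 mol.
N₂ fed = 215.7 × 79/21 = 811.4 mol.
Fuel reacted = 0.907 × 23.5 → ξ = 21.31 mol.
Outlet (n = n₀ + ν ξ):
  C₄H₁₀: 23.5 − 1(21.31) = 2.185
  O₂: 215.7 − 6.5(21.31) = 77.14
  N₂: 811.4 (inert)
  CO₂: 0 + 4(21.31) = 85.26
  H₂O: 0 + 5(21.31) = 106.6

77.1 mol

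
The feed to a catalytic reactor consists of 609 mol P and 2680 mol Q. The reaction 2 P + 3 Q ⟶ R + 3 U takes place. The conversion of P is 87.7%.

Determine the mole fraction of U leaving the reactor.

P reacted = 0.877 × 609 = 534.1 mol; ν_P = −2, so ξ = 534.1/2 = 267 mol.
Outlet amounts (n = n₀ + ν ξ):
  P: 609 − 2(267) = 74.91
  Q: 2680 − 3(267) = 1879
  R: 0 + 1(267) = 267
  U: 0 + 3(267) = 801.1
Total out = 3022 mol; y_U = 801.1 / 3022 = 0.2651.

0.265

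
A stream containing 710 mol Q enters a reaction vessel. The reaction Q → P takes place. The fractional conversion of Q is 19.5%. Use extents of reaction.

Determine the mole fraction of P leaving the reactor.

0.195

Q reacted = 0.195 × 710 = 138.5 mol; ν_Q = −1, so ξ = 138.5/1 = 138.5 mol.
Outlet amounts (n = n₀ + ν ξ):
  Q: 710 − 1(138.5) = 571.5
  P: 0 + 1(138.5) = 138.5
Total out = 710 mol; y_P = 138.5 / 710 = 0.195.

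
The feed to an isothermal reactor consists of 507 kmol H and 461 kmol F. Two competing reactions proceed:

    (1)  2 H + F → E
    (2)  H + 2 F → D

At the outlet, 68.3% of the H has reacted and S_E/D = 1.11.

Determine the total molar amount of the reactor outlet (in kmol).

514 kmol

Conversion of H: H consumed = 0.683 × 507 = 346.3 kmol = 2ξ₁ + 1ξ₂.
Selectivity: 1ξ₁ / (1ξ₂) = 1.11 → ξ₁ = 1.11 ξ₂.
Substitute: (2·1.11 + 1) ξ₂ = 346.3 → ξ₂ = 107.5 kmol, ξ₁ = 119.4 kmol.
Outlet amounts (n = n₀ + Σ ν·ξ):
  H: 507 − 2(119.4) − 1(107.5) = 160.7
  F: 461 − 1(119.4) − 2(107.5) = 126.5
  E: 0 + 1(119.4) = 119.4
  D: 0 + 1(107.5) = 107.5
Total out = 160.7 + 126.5 + 119.4 + 107.5 = 514.2 kmol.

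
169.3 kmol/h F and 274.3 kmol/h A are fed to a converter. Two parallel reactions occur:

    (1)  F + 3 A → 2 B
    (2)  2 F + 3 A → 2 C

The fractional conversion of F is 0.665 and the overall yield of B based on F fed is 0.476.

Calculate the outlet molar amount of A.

Yield of B: 2ξ₁ / 169.3 = 0.476 → ξ₁ = 40.29 kmol/h.
Conversion of F: 1ξ₁ + 2ξ₂ = 0.665 × 169.3 = 112.6 → ξ₂ = 36.15 kmol/h.
Outlet amounts (n = n₀ + Σ ν·ξ):
  F: 169.3 − 1(40.29) − 2(36.15) = 56.72
  A: 274.3 − 3(40.29) − 3(36.15) = 44.98
  B: 0 + 2(40.29) = 80.59
  C: 0 + 2(36.15) = 72.29

45 kmol/h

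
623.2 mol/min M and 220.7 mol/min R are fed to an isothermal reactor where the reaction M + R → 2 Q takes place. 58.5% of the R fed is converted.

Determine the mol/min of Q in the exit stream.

R reacted = 0.585 × 220.7 = 129.1 mol/min; ν_R = −1, so ξ = 129.1/1 = 129.1 mol/min.
Outlet amounts (n = n₀ + ν ξ):
  M: 623.2 − 1(129.1) = 494.1
  R: 220.7 − 1(129.1) = 91.59
  Q: 0 + 2(129.1) = 258.2

258 mol/min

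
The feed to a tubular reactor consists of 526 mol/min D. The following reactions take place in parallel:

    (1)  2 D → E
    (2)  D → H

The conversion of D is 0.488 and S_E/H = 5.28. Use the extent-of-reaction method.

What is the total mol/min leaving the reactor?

Conversion of D: D consumed = 0.488 × 526 = 256.7 mol/min = 2ξ₁ + 1ξ₂.
Selectivity: 1ξ₁ / (1ξ₂) = 5.28 → ξ₁ = 5.28 ξ₂.
Substitute: (2·5.28 + 1) ξ₂ = 256.7 → ξ₂ = 22.2 mol/min, ξ₁ = 117.2 mol/min.
Outlet amounts (n = n₀ + Σ ν·ξ):
  D: 526 − 2(117.2) − 1(22.2) = 269.3
  E: 0 + 1(117.2) = 117.2
  H: 0 + 1(22.2) = 22.2
Total out = 269.3 + 117.2 + 22.2 = 408.8 mol/min.

409 mol/min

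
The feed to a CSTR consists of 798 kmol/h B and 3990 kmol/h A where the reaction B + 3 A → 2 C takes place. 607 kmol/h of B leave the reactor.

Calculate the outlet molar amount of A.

For B: n = n₀ − 1ξ → 607 = 798 − 1ξ, giving ξ = 191 kmol/h.
Outlet amounts (n = n₀ + ν ξ):
  B: 798 − 1(191) = 607
  A: 3990 − 3(191) = 3417
  C: 0 + 2(191) = 382

3420 kmol/h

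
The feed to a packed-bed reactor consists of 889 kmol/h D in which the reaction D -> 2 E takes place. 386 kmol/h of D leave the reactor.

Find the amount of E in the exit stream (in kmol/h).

1010 kmol/h

For D: n = n₀ − 1ξ → 386 = 889 − 1ξ, giving ξ = 503 kmol/h.
Outlet amounts (n = n₀ + ν ξ):
  D: 889 − 1(503) = 386
  E: 0 + 2(503) = 1006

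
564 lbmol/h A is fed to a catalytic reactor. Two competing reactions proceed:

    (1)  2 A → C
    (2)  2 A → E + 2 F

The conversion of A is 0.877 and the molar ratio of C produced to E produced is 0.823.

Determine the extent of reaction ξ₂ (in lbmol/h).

ξ₂ = 136 lbmol/h

Conversion of A: A consumed = 0.877 × 564 = 494.6 lbmol/h = 2ξ₁ + 2ξ₂.
Selectivity: 1ξ₁ / (1ξ₂) = 0.823 → ξ₁ = 0.823 ξ₂.
Substitute: (2·0.823 + 2) ξ₂ = 494.6 → ξ₂ = 135.7 lbmol/h, ξ₁ = 111.7 lbmol/h.
Outlet amounts (n = n₀ + Σ ν·ξ):
  A: 564 − 2(111.7) − 2(135.7) = 69.37
  C: 0 + 1(111.7) = 111.7
  E: 0 + 1(135.7) = 135.7
  F: 0 + 2(135.7) = 271.3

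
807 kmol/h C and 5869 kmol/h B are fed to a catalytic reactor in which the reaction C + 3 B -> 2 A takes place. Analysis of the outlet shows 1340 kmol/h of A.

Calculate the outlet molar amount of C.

137 kmol/h

For A: n = n₀ + 2ξ → 1340 = 0 + 2ξ, giving ξ = 670 kmol/h.
Outlet amounts (n = n₀ + ν ξ):
  C: 807 − 1(670) = 137
  B: 5869 − 3(670) = 3859
  A: 0 + 2(670) = 1340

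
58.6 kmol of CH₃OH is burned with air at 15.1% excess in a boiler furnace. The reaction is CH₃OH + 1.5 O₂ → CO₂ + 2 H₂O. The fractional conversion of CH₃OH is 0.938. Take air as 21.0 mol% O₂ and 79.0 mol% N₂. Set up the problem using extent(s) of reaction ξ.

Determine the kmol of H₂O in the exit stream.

110 kmol

Stoichiometric O₂ = 1.5 × 58.6 = 87.9 kmol; O₂ fed = 87.9 × 1.151 = 101.2 kmol.
N₂ fed = 101.2 × 79/21 = 380.6 kmol.
Fuel reacted = 0.938 × 58.6 → ξ = 54.97 kmol.
Outlet (n = n₀ + ν ξ):
  CH₃OH: 58.6 − 1(54.97) = 3.633
  O₂: 101.2 − 1.5(54.97) = 18.72
  N₂: 380.6 (inert)
  CO₂: 0 + 1(54.97) = 54.97
  H₂O: 0 + 2(54.97) = 109.9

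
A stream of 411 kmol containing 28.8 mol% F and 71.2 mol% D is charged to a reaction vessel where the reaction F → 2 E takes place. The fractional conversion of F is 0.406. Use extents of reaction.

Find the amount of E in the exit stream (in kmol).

F reacted = 0.406 × 118.4 = 48.06 kmol; ν_F = −1, so ξ = 48.06/1 = 48.06 kmol.
Outlet amounts (n = n₀ + ν ξ):
  F: 118.4 − 1(48.06) = 70.31
  E: 0 + 2(48.06) = 96.11
  D: 292.6 (inert)

96.1 kmol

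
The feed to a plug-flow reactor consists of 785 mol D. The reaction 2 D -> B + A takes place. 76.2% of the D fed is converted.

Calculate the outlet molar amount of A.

D reacted = 0.762 × 785 = 598.2 mol; ν_D = −2, so ξ = 598.2/2 = 299.1 mol.
Outlet amounts (n = n₀ + ν ξ):
  D: 785 − 2(299.1) = 186.8
  B: 0 + 1(299.1) = 299.1
  A: 0 + 1(299.1) = 299.1

299 mol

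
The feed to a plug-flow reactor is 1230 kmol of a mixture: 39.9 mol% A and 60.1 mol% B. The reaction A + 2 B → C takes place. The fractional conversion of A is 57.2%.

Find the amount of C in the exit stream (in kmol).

281 kmol

A reacted = 0.572 × 490.8 = 280.7 kmol; ν_A = −1, so ξ = 280.7/1 = 280.7 kmol.
Outlet amounts (n = n₀ + ν ξ):
  A: 490.8 − 1(280.7) = 210
  B: 739.2 − 2(280.7) = 177.8
  C: 0 + 1(280.7) = 280.7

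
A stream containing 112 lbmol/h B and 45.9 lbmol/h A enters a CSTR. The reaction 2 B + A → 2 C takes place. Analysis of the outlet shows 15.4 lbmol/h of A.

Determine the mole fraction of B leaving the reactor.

0.4

For A: n = n₀ − 1ξ → 15.4 = 45.9 − 1ξ, giving ξ = 30.5 lbmol/h.
Outlet amounts (n = n₀ + ν ξ):
  B: 112 − 2(30.5) = 51
  A: 45.9 − 1(30.5) = 15.4
  C: 0 + 2(30.5) = 61
Total out = 127.4 lbmol/h; y_B = 51 / 127.4 = 0.4003.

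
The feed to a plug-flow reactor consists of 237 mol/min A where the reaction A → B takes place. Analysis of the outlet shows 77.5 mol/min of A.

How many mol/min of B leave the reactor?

160 mol/min

For A: n = n₀ − 1ξ → 77.5 = 237 − 1ξ, giving ξ = 159.5 mol/min.
Outlet amounts (n = n₀ + ν ξ):
  A: 237 − 1(159.5) = 77.5
  B: 0 + 1(159.5) = 159.5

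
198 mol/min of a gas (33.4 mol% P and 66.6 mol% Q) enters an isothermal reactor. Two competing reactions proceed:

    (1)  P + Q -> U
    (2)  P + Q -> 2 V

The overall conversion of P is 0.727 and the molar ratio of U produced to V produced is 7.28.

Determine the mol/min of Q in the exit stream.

83.8 mol/min

Conversion of P: P consumed = 0.727 × 66.13 = 48.08 mol/min = 1ξ₁ + 1ξ₂.
Selectivity: 1ξ₁ / (2ξ₂) = 7.28 → ξ₁ = 14.56 ξ₂.
Substitute: (1·14.56 + 1) ξ₂ = 48.08 → ξ₂ = 3.09 mol/min, ξ₁ = 44.99 mol/min.
Outlet amounts (n = n₀ + Σ ν·ξ):
  P: 66.13 − 1(44.99) − 1(3.09) = 18.05
  Q: 131.9 − 1(44.99) − 1(3.09) = 83.79
  U: 0 + 1(44.99) = 44.99
  V: 0 + 2(3.09) = 6.18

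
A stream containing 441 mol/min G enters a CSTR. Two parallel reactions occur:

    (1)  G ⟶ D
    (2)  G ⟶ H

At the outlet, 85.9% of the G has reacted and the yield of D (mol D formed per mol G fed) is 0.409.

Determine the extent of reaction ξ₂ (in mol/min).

Yield of D: 1ξ₁ / 441 = 0.409 → ξ₁ = 180.4 mol/min.
Conversion of G: 1ξ₁ + 1ξ₂ = 0.859 × 441 = 378.8 → ξ₂ = 198.5 mol/min.
Outlet amounts (n = n₀ + Σ ν·ξ):
  G: 441 − 1(180.4) − 1(198.5) = 62.18
  D: 0 + 1(180.4) = 180.4
  H: 0 + 1(198.5) = 198.5

ξ₂ = 198 mol/min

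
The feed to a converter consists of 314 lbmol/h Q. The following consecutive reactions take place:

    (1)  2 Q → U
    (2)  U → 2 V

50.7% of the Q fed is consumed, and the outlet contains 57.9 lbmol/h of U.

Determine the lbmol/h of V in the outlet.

Conversion of Q: Q consumed = 2ξ₁ = 0.507 × 314 → ξ₁ = 79.6 lbmol/h.
U balance: n_U = 0 + 1ξ₁ − 1ξ₂ = 57.9 → ξ₂ = (1·79.6 − 57.9)/1 = 21.7 lbmol/h.
Outlet amounts (n = n₀ + Σ ν·ξ):
  Q: 314 − 2(79.6) = 154.8
  U: 0 + 1(79.6) − 1(21.7) = 57.9
  V: 0 + 2(21.7) = 43.4

43.4 lbmol/h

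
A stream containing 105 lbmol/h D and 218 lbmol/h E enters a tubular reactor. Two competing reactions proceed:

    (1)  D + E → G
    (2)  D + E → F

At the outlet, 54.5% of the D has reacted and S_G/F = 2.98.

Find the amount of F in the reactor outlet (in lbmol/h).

Conversion of D: D consumed = 0.545 × 105 = 57.23 lbmol/h = 1ξ₁ + 1ξ₂.
Selectivity: 1ξ₁ / (1ξ₂) = 2.98 → ξ₁ = 2.98 ξ₂.
Substitute: (1·2.98 + 1) ξ₂ = 57.23 → ξ₂ = 14.38 lbmol/h, ξ₁ = 42.85 lbmol/h.
Outlet amounts (n = n₀ + Σ ν·ξ):
  D: 105 − 1(42.85) − 1(14.38) = 47.77
  E: 218 − 1(42.85) − 1(14.38) = 160.8
  G: 0 + 1(42.85) = 42.85
  F: 0 + 1(14.38) = 14.38

14.4 lbmol/h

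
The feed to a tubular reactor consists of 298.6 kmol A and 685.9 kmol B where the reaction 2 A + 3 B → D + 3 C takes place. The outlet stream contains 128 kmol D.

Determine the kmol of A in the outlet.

For D: n = n₀ + 1ξ → 128 = 0 + 1ξ, giving ξ = 128 kmol.
Outlet amounts (n = n₀ + ν ξ):
  A: 298.6 − 2(128) = 42.6
  B: 685.9 − 3(128) = 301.9
  D: 0 + 1(128) = 128
  C: 0 + 3(128) = 384

42.6 kmol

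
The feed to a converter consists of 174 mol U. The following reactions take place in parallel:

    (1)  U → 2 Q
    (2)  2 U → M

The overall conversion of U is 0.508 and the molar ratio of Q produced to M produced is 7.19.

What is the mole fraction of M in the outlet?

Conversion of U: U consumed = 0.508 × 174 = 88.39 mol = 1ξ₁ + 2ξ₂.
Selectivity: 2ξ₁ / (1ξ₂) = 7.19 → ξ₁ = 3.595 ξ₂.
Substitute: (1·3.595 + 2) ξ₂ = 88.39 → ξ₂ = 15.8 mol, ξ₁ = 56.8 mol.
Outlet amounts (n = n₀ + Σ ν·ξ):
  U: 174 − 1(56.8) − 2(15.8) = 85.61
  Q: 0 + 2(56.8) = 113.6
  M: 0 + 1(15.8) = 15.8
Total out = 215 mol; y_M = 15.8 / 215 = 0.07348.

0.0735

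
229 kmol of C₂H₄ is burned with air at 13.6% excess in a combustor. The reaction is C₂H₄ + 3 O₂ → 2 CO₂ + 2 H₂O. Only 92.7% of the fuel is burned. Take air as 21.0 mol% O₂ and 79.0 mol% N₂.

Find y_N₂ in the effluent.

Stoichiometric O₂ = 3 × 229 = 687 kmol; O₂ fed = 687 × 1.136 = 780.4 kmol.
N₂ fed = 780.4 × 79/21 = 2936 kmol.
Fuel reacted = 0.927 × 229 → ξ = 212.3 kmol.
Outlet (n = n₀ + ν ξ):
  C₂H₄: 229 − 1(212.3) = 16.72
  O₂: 780.4 − 3(212.3) = 143.6
  N₂: 2936 (inert)
  CO₂: 0 + 2(212.3) = 424.6
  H₂O: 0 + 2(212.3) = 424.6
Total out = 3945 kmol; y_N₂ = 2936 / 3945 = 0.7441.

0.744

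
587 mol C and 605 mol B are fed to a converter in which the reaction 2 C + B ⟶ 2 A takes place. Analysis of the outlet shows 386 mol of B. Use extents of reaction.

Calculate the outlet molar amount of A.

For B: n = n₀ − 1ξ → 386 = 605 − 1ξ, giving ξ = 219 mol.
Outlet amounts (n = n₀ + ν ξ):
  C: 587 − 2(219) = 149
  B: 605 − 1(219) = 386
  A: 0 + 2(219) = 438

438 mol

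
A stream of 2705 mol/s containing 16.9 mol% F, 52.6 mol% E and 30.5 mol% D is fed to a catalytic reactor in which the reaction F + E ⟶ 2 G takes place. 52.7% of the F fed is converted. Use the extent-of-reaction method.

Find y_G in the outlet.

F reacted = 0.527 × 457.1 = 240.9 mol/s; ν_F = −1, so ξ = 240.9/1 = 240.9 mol/s.
Outlet amounts (n = n₀ + ν ξ):
  F: 457.1 − 1(240.9) = 216.2
  E: 1423 − 1(240.9) = 1182
  G: 0 + 2(240.9) = 481.8
  D: 825 (inert)
Total out = 2705 mol/s; y_G = 481.8 / 2705 = 0.1781.

0.178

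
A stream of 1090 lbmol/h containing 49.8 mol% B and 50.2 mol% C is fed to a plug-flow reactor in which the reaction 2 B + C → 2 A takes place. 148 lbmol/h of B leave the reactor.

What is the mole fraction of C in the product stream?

For B: n = n₀ − 2ξ → 148 = 542.8 − 2ξ, giving ξ = 197.4 lbmol/h.
Outlet amounts (n = n₀ + ν ξ):
  B: 542.8 − 2(197.4) = 148
  C: 547.2 − 1(197.4) = 349.8
  A: 0 + 2(197.4) = 394.8
Total out = 892.6 lbmol/h; y_C = 349.8 / 892.6 = 0.3919.

0.392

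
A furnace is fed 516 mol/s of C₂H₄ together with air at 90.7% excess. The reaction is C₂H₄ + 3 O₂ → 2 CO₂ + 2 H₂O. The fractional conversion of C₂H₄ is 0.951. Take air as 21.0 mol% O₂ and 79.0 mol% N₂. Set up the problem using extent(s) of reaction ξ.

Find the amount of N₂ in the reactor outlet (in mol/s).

Stoichiometric O₂ = 3 × 516 = 1548 mol/s; O₂ fed = 1548 × 1.907 = 2952 mol/s.
N₂ fed = 2952 × 79/21 = 11110 mol/s.
Fuel reacted = 0.951 × 516 → ξ = 490.7 mol/s.
Outlet (n = n₀ + ν ξ):
  C₂H₄: 516 − 1(490.7) = 25.28
  O₂: 2952 − 3(490.7) = 1480
  N₂: 11110 (inert)
  CO₂: 0 + 2(490.7) = 981.4
  H₂O: 0 + 2(490.7) = 981.4

11100 mol/s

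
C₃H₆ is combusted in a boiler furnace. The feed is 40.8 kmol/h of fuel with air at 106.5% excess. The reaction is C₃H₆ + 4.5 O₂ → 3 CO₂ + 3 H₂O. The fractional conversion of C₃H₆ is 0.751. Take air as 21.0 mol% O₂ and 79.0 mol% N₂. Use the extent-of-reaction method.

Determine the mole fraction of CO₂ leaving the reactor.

Stoichiometric O₂ = 4.5 × 40.8 = 183.6 kmol/h; O₂ fed = 183.6 × 2.065 = 379.1 kmol/h.
N₂ fed = 379.1 × 79/21 = 1426 kmol/h.
Fuel reacted = 0.751 × 40.8 → ξ = 30.64 kmol/h.
Outlet (n = n₀ + ν ξ):
  C₃H₆: 40.8 − 1(30.64) = 10.16
  O₂: 379.1 − 4.5(30.64) = 241.3
  N₂: 1426 (inert)
  CO₂: 0 + 3(30.64) = 91.92
  H₂O: 0 + 3(30.64) = 91.92
Total out = 1862 kmol/h; y_CO₂ = 91.92 / 1862 = 0.04938.

0.0494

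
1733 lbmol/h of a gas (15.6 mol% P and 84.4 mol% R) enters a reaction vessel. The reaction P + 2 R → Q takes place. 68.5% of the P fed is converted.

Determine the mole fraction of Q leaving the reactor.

0.136

P reacted = 0.685 × 270.3 = 185.2 lbmol/h; ν_P = −1, so ξ = 185.2/1 = 185.2 lbmol/h.
Outlet amounts (n = n₀ + ν ξ):
  P: 270.3 − 1(185.2) = 85.16
  R: 1463 − 2(185.2) = 1092
  Q: 0 + 1(185.2) = 185.2
Total out = 1363 lbmol/h; y_Q = 185.2 / 1363 = 0.1359.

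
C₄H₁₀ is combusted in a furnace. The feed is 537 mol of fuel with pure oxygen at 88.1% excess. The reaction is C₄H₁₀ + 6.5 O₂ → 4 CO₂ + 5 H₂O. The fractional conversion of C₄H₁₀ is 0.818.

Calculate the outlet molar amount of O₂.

Stoichiometric O₂ = 6.5 × 537 = 3490 mol; O₂ fed = 3490 × 1.881 = 6566 mol.
Fuel reacted = 0.818 × 537 → ξ = 439.3 mol.
Outlet (n = n₀ + ν ξ):
  C₄H₁₀: 537 − 1(439.3) = 97.73
  O₂: 6566 − 6.5(439.3) = 3710
  CO₂: 0 + 4(439.3) = 1757
  H₂O: 0 + 5(439.3) = 2196

3710 mol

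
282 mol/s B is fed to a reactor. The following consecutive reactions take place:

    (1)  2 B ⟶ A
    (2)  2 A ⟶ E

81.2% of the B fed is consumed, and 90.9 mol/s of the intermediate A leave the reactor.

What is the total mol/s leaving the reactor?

Conversion of B: B consumed = 2ξ₁ = 0.812 × 282 → ξ₁ = 114.5 mol/s.
A balance: n_A = 0 + 1ξ₁ − 2ξ₂ = 90.9 → ξ₂ = (1·114.5 − 90.9)/2 = 11.8 mol/s.
Outlet amounts (n = n₀ + Σ ν·ξ):
  B: 282 − 2(114.5) = 53.02
  A: 0 + 1(114.5) − 2(11.8) = 90.9
  E: 0 + 1(11.8) = 11.8
Total out = 53.02 + 90.9 + 11.8 = 155.7 mol/s.

156 mol/s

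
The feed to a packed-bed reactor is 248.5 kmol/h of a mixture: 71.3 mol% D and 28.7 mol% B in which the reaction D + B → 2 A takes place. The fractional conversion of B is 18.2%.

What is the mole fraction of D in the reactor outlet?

0.661

B reacted = 0.182 × 71.32 = 12.98 kmol/h; ν_B = −1, so ξ = 12.98/1 = 12.98 kmol/h.
Outlet amounts (n = n₀ + ν ξ):
  D: 177.2 − 1(12.98) = 164.2
  B: 71.32 − 1(12.98) = 58.34
  A: 0 + 2(12.98) = 25.96
Total out = 248.5 kmol/h; y_D = 164.2 / 248.5 = 0.6608.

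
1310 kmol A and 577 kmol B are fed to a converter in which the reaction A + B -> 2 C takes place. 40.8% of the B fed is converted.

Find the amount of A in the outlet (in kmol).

1070 kmol

B reacted = 0.408 × 577 = 235.4 kmol; ν_B = −1, so ξ = 235.4/1 = 235.4 kmol.
Outlet amounts (n = n₀ + ν ξ):
  A: 1310 − 1(235.4) = 1075
  B: 577 − 1(235.4) = 341.6
  C: 0 + 2(235.4) = 470.8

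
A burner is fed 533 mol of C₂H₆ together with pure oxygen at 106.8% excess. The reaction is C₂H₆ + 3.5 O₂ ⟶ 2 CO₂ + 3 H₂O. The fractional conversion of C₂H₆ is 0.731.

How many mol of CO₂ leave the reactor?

779 mol

Stoichiometric O₂ = 3.5 × 533 = 1866 mol; O₂ fed = 1866 × 2.068 = 3858 mol.
Fuel reacted = 0.731 × 533 → ξ = 389.6 mol.
Outlet (n = n₀ + ν ξ):
  C₂H₆: 533 − 1(389.6) = 143.4
  O₂: 3858 − 3.5(389.6) = 2494
  CO₂: 0 + 2(389.6) = 779.2
  H₂O: 0 + 3(389.6) = 1169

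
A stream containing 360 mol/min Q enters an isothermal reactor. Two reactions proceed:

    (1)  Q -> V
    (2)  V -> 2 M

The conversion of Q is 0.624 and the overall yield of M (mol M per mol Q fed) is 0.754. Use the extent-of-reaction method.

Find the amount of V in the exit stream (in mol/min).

88.9 mol/min

Conversion of Q: Q consumed = 1ξ₁ = 0.624 × 360 → ξ₁ = 224.6 mol/min.
Yield of M: 2ξ₂ / 360 = 0.754 → ξ₂ = 135.7 mol/min.
Outlet amounts (n = n₀ + Σ ν·ξ):
  Q: 360 − 1(224.6) = 135.4
  V: 0 + 1(224.6) − 1(135.7) = 88.92
  M: 0 + 2(135.7) = 271.4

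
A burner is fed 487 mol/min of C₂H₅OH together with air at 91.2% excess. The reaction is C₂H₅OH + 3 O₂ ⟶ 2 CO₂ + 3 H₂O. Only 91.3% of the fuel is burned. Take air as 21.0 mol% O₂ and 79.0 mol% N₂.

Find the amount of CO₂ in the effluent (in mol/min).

Stoichiometric O₂ = 3 × 487 = 1461 mol/min; O₂ fed = 1461 × 1.912 = 2793 mol/min.
N₂ fed = 2793 × 79/21 = 10510 mol/min.
Fuel reacted = 0.913 × 487 → ξ = 444.6 mol/min.
Outlet (n = n₀ + ν ξ):
  C₂H₅OH: 487 − 1(444.6) = 42.37
  O₂: 2793 − 3(444.6) = 1460
  N₂: 10510 (inert)
  CO₂: 0 + 2(444.6) = 889.3
  H₂O: 0 + 3(444.6) = 1334

889 mol/min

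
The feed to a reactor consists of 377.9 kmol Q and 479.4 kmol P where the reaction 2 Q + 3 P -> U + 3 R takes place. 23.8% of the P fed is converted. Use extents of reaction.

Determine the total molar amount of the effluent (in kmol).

819 kmol

P reacted = 0.238 × 479.4 = 114.1 kmol; ν_P = −3, so ξ = 114.1/3 = 38.03 kmol.
Outlet amounts (n = n₀ + ν ξ):
  Q: 377.9 − 2(38.03) = 301.8
  P: 479.4 − 3(38.03) = 365.3
  U: 0 + 1(38.03) = 38.03
  R: 0 + 3(38.03) = 114.1
Total out = 301.8 + 365.3 + 38.03 + 114.1 = 819.3 kmol.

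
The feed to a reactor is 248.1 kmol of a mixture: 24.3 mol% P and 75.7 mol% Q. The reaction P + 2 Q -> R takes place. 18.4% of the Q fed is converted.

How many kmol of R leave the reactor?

17.3 kmol

Q reacted = 0.184 × 187.8 = 34.56 kmol; ν_Q = −2, so ξ = 34.56/2 = 17.28 kmol.
Outlet amounts (n = n₀ + ν ξ):
  P: 60.29 − 1(17.28) = 43.01
  Q: 187.8 − 2(17.28) = 153.3
  R: 0 + 1(17.28) = 17.28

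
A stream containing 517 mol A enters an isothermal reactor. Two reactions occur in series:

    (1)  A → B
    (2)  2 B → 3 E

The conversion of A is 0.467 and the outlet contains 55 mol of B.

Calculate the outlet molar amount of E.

Conversion of A: A consumed = 1ξ₁ = 0.467 × 517 → ξ₁ = 241.4 mol.
B balance: n_B = 0 + 1ξ₁ − 2ξ₂ = 55 → ξ₂ = (1·241.4 − 55)/2 = 93.22 mol.
Outlet amounts (n = n₀ + Σ ν·ξ):
  A: 517 − 1(241.4) = 275.6
  B: 0 + 1(241.4) − 2(93.22) = 55
  E: 0 + 3(93.22) = 279.7

280 mol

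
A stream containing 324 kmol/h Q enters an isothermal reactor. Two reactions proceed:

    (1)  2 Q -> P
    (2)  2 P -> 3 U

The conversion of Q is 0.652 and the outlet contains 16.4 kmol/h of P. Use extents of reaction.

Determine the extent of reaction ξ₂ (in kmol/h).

Conversion of Q: Q consumed = 2ξ₁ = 0.652 × 324 → ξ₁ = 105.6 kmol/h.
P balance: n_P = 0 + 1ξ₁ − 2ξ₂ = 16.4 → ξ₂ = (1·105.6 − 16.4)/2 = 44.61 kmol/h.
Outlet amounts (n = n₀ + Σ ν·ξ):
  Q: 324 − 2(105.6) = 112.8
  P: 0 + 1(105.6) − 2(44.61) = 16.4
  U: 0 + 3(44.61) = 133.8

ξ₂ = 44.6 kmol/h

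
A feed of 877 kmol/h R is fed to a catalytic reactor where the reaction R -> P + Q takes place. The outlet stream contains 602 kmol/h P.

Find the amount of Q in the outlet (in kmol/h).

For P: n = n₀ + 1ξ → 602 = 0 + 1ξ, giving ξ = 602 kmol/h.
Outlet amounts (n = n₀ + ν ξ):
  R: 877 − 1(602) = 275
  P: 0 + 1(602) = 602
  Q: 0 + 1(602) = 602

602 kmol/h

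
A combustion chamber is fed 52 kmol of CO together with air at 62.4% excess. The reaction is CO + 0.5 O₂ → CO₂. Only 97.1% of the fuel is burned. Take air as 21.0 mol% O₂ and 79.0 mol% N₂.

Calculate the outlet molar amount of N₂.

Stoichiometric O₂ = 0.5 × 52 = 26 kmol; O₂ fed = 26 × 1.624 = 42.22 kmol.
N₂ fed = 42.22 × 79/21 = 158.8 kmol.
Fuel reacted = 0.971 × 52 → ξ = 50.49 kmol.
Outlet (n = n₀ + ν ξ):
  CO: 52 − 1(50.49) = 1.508
  O₂: 42.22 − 0.5(50.49) = 16.98
  N₂: 158.8 (inert)
  CO₂: 0 + 1(50.49) = 50.49

159 kmol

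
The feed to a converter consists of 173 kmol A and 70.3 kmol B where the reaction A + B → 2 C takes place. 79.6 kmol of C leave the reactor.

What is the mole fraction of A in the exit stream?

0.547

For C: n = n₀ + 2ξ → 79.6 = 0 + 2ξ, giving ξ = 39.8 kmol.
Outlet amounts (n = n₀ + ν ξ):
  A: 173 − 1(39.8) = 133.2
  B: 70.3 − 1(39.8) = 30.5
  C: 0 + 2(39.8) = 79.6
Total out = 243.3 kmol; y_A = 133.2 / 243.3 = 0.5475.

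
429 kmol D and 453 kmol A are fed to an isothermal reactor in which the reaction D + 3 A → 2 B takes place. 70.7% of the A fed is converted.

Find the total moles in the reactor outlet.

A reacted = 0.707 × 453 = 320.3 kmol; ν_A = −3, so ξ = 320.3/3 = 106.8 kmol.
Outlet amounts (n = n₀ + ν ξ):
  D: 429 − 1(106.8) = 322.2
  A: 453 − 3(106.8) = 132.7
  B: 0 + 2(106.8) = 213.5
Total out = 322.2 + 132.7 + 213.5 = 668.5 kmol.

668 kmol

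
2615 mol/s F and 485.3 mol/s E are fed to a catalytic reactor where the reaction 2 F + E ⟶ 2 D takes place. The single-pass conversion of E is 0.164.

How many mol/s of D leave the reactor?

159 mol/s

E reacted = 0.164 × 485.3 = 79.59 mol/s; ν_E = −1, so ξ = 79.59/1 = 79.59 mol/s.
Outlet amounts (n = n₀ + ν ξ):
  F: 2615 − 2(79.59) = 2456
  E: 485.3 − 1(79.59) = 405.7
  D: 0 + 2(79.59) = 159.2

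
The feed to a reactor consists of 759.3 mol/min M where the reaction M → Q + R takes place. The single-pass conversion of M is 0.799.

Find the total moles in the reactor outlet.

1370 mol/min

M reacted = 0.799 × 759.3 = 606.7 mol/min; ν_M = −1, so ξ = 606.7/1 = 606.7 mol/min.
Outlet amounts (n = n₀ + ν ξ):
  M: 759.3 − 1(606.7) = 152.6
  Q: 0 + 1(606.7) = 606.7
  R: 0 + 1(606.7) = 606.7
Total out = 152.6 + 606.7 + 606.7 = 1366 mol/min.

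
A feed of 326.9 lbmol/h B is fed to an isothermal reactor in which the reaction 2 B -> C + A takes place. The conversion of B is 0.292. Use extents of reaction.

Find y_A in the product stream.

B reacted = 0.292 × 326.9 = 95.45 lbmol/h; ν_B = −2, so ξ = 95.45/2 = 47.73 lbmol/h.
Outlet amounts (n = n₀ + ν ξ):
  B: 326.9 − 2(47.73) = 231.4
  C: 0 + 1(47.73) = 47.73
  A: 0 + 1(47.73) = 47.73
Total out = 326.9 lbmol/h; y_A = 47.73 / 326.9 = 0.146.

0.146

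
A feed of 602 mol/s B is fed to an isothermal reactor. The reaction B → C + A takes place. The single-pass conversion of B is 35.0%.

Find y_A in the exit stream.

0.259

B reacted = 0.35 × 602 = 210.7 mol/s; ν_B = −1, so ξ = 210.7/1 = 210.7 mol/s.
Outlet amounts (n = n₀ + ν ξ):
  B: 602 − 1(210.7) = 391.3
  C: 0 + 1(210.7) = 210.7
  A: 0 + 1(210.7) = 210.7
Total out = 812.7 mol/s; y_A = 210.7 / 812.7 = 0.2593.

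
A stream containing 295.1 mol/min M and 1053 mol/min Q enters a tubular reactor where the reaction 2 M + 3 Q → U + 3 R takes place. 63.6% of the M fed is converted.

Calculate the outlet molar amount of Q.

771 mol/min

M reacted = 0.636 × 295.1 = 187.7 mol/min; ν_M = −2, so ξ = 187.7/2 = 93.84 mol/min.
Outlet amounts (n = n₀ + ν ξ):
  M: 295.1 − 2(93.84) = 107.4
  Q: 1053 − 3(93.84) = 771.5
  U: 0 + 1(93.84) = 93.84
  R: 0 + 3(93.84) = 281.5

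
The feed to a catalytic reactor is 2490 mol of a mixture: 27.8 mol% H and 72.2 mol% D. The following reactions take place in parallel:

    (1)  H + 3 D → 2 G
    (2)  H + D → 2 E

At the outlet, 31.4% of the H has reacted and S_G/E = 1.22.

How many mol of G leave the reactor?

Conversion of H: H consumed = 0.314 × 692.2 = 217.4 mol = 1ξ₁ + 1ξ₂.
Selectivity: 2ξ₁ / (2ξ₂) = 1.22 → ξ₁ = 1.22 ξ₂.
Substitute: (1·1.22 + 1) ξ₂ = 217.4 → ξ₂ = 97.91 mol, ξ₁ = 119.4 mol.
Outlet amounts (n = n₀ + Σ ν·ξ):
  H: 692.2 − 1(119.4) − 1(97.91) = 474.9
  D: 1798 − 3(119.4) − 1(97.91) = 1342
  G: 0 + 2(119.4) = 238.9
  E: 0 + 2(97.91) = 195.8

239 mol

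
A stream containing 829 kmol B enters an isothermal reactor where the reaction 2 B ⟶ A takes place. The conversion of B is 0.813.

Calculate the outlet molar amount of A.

B reacted = 0.813 × 829 = 674 kmol; ν_B = −2, so ξ = 674/2 = 337 kmol.
Outlet amounts (n = n₀ + ν ξ):
  B: 829 − 2(337) = 155
  A: 0 + 1(337) = 337

337 kmol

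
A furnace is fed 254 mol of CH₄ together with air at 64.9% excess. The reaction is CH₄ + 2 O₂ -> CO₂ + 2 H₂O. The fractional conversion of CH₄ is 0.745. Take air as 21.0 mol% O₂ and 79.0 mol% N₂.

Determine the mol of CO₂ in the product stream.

Stoichiometric O₂ = 2 × 254 = 508 mol; O₂ fed = 508 × 1.649 = 837.7 mol.
N₂ fed = 837.7 × 79/21 = 3151 mol.
Fuel reacted = 0.745 × 254 → ξ = 189.2 mol.
Outlet (n = n₀ + ν ξ):
  CH₄: 254 − 1(189.2) = 64.77
  O₂: 837.7 − 2(189.2) = 459.2
  N₂: 3151 (inert)
  CO₂: 0 + 1(189.2) = 189.2
  H₂O: 0 + 2(189.2) = 378.5

189 mol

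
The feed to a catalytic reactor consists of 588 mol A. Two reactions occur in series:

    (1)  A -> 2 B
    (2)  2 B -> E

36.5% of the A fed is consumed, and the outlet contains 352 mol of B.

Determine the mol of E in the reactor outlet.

Conversion of A: A consumed = 1ξ₁ = 0.365 × 588 → ξ₁ = 214.6 mol.
B balance: n_B = 0 + 2ξ₁ − 2ξ₂ = 352 → ξ₂ = (2·214.6 − 352)/2 = 38.62 mol.
Outlet amounts (n = n₀ + Σ ν·ξ):
  A: 588 − 1(214.6) = 373.4
  B: 0 + 2(214.6) − 2(38.62) = 352
  E: 0 + 1(38.62) = 38.62

38.6 mol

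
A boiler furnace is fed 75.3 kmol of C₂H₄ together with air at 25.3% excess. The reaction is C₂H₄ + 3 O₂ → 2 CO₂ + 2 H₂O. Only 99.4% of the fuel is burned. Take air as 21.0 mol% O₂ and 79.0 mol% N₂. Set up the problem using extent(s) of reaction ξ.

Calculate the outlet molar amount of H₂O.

150 kmol

Stoichiometric O₂ = 3 × 75.3 = 225.9 kmol; O₂ fed = 225.9 × 1.253 = 283.1 kmol.
N₂ fed = 283.1 × 79/21 = 1065 kmol.
Fuel reacted = 0.994 × 75.3 → ξ = 74.85 kmol.
Outlet (n = n₀ + ν ξ):
  C₂H₄: 75.3 − 1(74.85) = 0.4518
  O₂: 283.1 − 3(74.85) = 58.51
  N₂: 1065 (inert)
  CO₂: 0 + 2(74.85) = 149.7
  H₂O: 0 + 2(74.85) = 149.7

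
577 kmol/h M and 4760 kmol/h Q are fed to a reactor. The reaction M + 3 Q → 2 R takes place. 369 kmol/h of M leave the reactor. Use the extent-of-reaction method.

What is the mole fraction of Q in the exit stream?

For M: n = n₀ − 1ξ → 369 = 577 − 1ξ, giving ξ = 208 kmol/h.
Outlet amounts (n = n₀ + ν ξ):
  M: 577 − 1(208) = 369
  Q: 4760 − 3(208) = 4136
  R: 0 + 2(208) = 416
Total out = 4921 kmol/h; y_Q = 4136 / 4921 = 0.8405.

0.84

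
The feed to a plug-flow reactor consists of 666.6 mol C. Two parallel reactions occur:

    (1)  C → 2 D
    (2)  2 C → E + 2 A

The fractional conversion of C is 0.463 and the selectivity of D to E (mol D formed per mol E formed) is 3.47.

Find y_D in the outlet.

0.321

Conversion of C: C consumed = 0.463 × 666.6 = 308.6 mol = 1ξ₁ + 2ξ₂.
Selectivity: 2ξ₁ / (1ξ₂) = 3.47 → ξ₁ = 1.735 ξ₂.
Substitute: (1·1.735 + 2) ξ₂ = 308.6 → ξ₂ = 82.63 mol, ξ₁ = 143.4 mol.
Outlet amounts (n = n₀ + Σ ν·ξ):
  C: 666.6 − 1(143.4) − 2(82.63) = 358
  D: 0 + 2(143.4) = 286.7
  E: 0 + 1(82.63) = 82.63
  A: 0 + 2(82.63) = 165.3
Total out = 892.6 mol; y_D = 286.7 / 892.6 = 0.3212.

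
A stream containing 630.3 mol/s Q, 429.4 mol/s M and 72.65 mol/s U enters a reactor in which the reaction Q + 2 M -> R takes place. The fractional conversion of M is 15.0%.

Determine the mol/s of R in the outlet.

M reacted = 0.15 × 429.4 = 64.41 mol/s; ν_M = −2, so ξ = 64.41/2 = 32.2 mol/s.
Outlet amounts (n = n₀ + ν ξ):
  Q: 630.3 − 1(32.2) = 598.1
  M: 429.4 − 2(32.2) = 365
  R: 0 + 1(32.2) = 32.2
  U: 72.65 (inert)

32.2 mol/s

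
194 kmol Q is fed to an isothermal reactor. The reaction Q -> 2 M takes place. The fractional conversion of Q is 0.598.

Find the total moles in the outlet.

Q reacted = 0.598 × 194 = 116 kmol; ν_Q = −1, so ξ = 116/1 = 116 kmol.
Outlet amounts (n = n₀ + ν ξ):
  Q: 194 − 1(116) = 77.99
  M: 0 + 2(116) = 232
Total out = 77.99 + 232 = 310 kmol.

310 kmol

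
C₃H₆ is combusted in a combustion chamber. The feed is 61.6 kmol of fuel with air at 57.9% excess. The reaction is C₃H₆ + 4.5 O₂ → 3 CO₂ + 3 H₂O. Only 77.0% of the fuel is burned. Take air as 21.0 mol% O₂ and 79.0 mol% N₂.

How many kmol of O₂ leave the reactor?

Stoichiometric O₂ = 4.5 × 61.6 = 277.2 kmol; O₂ fed = 277.2 × 1.579 = 437.7 kmol.
N₂ fed = 437.7 × 79/21 = 1647 kmol.
Fuel reacted = 0.77 × 61.6 → ξ = 47.43 kmol.
Outlet (n = n₀ + ν ξ):
  C₃H₆: 61.6 − 1(47.43) = 14.17
  O₂: 437.7 − 4.5(47.43) = 224.3
  N₂: 1647 (inert)
  CO₂: 0 + 3(47.43) = 142.3
  H₂O: 0 + 3(47.43) = 142.3

224 kmol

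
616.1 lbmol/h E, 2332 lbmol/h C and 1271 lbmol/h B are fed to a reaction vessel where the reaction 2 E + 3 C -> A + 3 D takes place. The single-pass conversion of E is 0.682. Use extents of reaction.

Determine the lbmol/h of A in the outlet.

210 lbmol/h

E reacted = 0.682 × 616.1 = 420.2 lbmol/h; ν_E = −2, so ξ = 420.2/2 = 210.1 lbmol/h.
Outlet amounts (n = n₀ + ν ξ):
  E: 616.1 − 2(210.1) = 195.9
  C: 2332 − 3(210.1) = 1702
  A: 0 + 1(210.1) = 210.1
  D: 0 + 3(210.1) = 630.3
  B: 1271 (inert)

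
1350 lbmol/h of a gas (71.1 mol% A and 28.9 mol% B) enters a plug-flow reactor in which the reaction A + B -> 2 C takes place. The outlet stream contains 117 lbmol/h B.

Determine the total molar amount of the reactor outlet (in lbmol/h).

1350 lbmol/h

For B: n = n₀ − 1ξ → 117 = 390.1 − 1ξ, giving ξ = 273.1 lbmol/h.
Outlet amounts (n = n₀ + ν ξ):
  A: 959.8 − 1(273.1) = 686.7
  B: 390.1 − 1(273.1) = 117
  C: 0 + 2(273.1) = 546.3
Total out = 686.7 + 117 + 546.3 = 1350 lbmol/h.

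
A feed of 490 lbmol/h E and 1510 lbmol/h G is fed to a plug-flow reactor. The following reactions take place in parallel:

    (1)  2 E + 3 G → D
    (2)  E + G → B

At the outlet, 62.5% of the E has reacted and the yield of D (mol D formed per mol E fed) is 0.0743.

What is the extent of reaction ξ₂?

ξ₂ = 233 lbmol/h

Yield of D: 1ξ₁ / 490 = 0.0743 → ξ₁ = 36.41 lbmol/h.
Conversion of E: 2ξ₁ + 1ξ₂ = 0.625 × 490 = 306.2 → ξ₂ = 233.4 lbmol/h.
Outlet amounts (n = n₀ + Σ ν·ξ):
  E: 490 − 2(36.41) − 1(233.4) = 183.8
  G: 1510 − 3(36.41) − 1(233.4) = 1167
  D: 0 + 1(36.41) = 36.41
  B: 0 + 1(233.4) = 233.4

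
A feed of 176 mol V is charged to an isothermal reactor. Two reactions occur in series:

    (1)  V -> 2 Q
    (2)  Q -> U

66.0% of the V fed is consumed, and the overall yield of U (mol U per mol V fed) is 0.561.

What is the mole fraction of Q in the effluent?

0.457

Conversion of V: V consumed = 1ξ₁ = 0.66 × 176 → ξ₁ = 116.2 mol.
Yield of U: 1ξ₂ / 176 = 0.561 → ξ₂ = 98.74 mol.
Outlet amounts (n = n₀ + Σ ν·ξ):
  V: 176 − 1(116.2) = 59.84
  Q: 0 + 2(116.2) − 1(98.74) = 133.6
  U: 0 + 1(98.74) = 98.74
Total out = 292.2 mol; y_Q = 133.6 / 292.2 = 0.4572.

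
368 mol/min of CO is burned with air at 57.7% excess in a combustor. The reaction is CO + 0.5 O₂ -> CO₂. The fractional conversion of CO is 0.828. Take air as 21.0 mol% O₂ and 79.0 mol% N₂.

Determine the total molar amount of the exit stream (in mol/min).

Stoichiometric O₂ = 0.5 × 368 = 184 mol/min; O₂ fed = 184 × 1.577 = 290.2 mol/min.
N₂ fed = 290.2 × 79/21 = 1092 mol/min.
Fuel reacted = 0.828 × 368 → ξ = 304.7 mol/min.
Outlet (n = n₀ + ν ξ):
  CO: 368 − 1(304.7) = 63.3
  O₂: 290.2 − 0.5(304.7) = 137.8
  N₂: 1092 (inert)
  CO₂: 0 + 1(304.7) = 304.7
Total out = 63.3 + 137.8 + 1092 + 304.7 = 1597 mol/min.

1600 mol/min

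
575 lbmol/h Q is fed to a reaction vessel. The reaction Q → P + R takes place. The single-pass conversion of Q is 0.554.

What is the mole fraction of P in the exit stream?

Q reacted = 0.554 × 575 = 318.6 lbmol/h; ν_Q = −1, so ξ = 318.6/1 = 318.6 lbmol/h.
Outlet amounts (n = n₀ + ν ξ):
  Q: 575 − 1(318.6) = 256.4
  P: 0 + 1(318.6) = 318.6
  R: 0 + 1(318.6) = 318.6
Total out = 893.5 lbmol/h; y_P = 318.6 / 893.5 = 0.3565.

0.356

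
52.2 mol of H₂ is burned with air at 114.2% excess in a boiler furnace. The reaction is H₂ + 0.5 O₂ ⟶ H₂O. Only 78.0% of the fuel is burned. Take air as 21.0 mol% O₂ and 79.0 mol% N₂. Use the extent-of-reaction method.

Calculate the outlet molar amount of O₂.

35.5 mol

Stoichiometric O₂ = 0.5 × 52.2 = 26.1 mol; O₂ fed = 26.1 × 2.142 = 55.91 mol.
N₂ fed = 55.91 × 79/21 = 210.3 mol.
Fuel reacted = 0.78 × 52.2 → ξ = 40.72 mol.
Outlet (n = n₀ + ν ξ):
  H₂: 52.2 − 1(40.72) = 11.48
  O₂: 55.91 − 0.5(40.72) = 35.55
  N₂: 210.3 (inert)
  H₂O: 0 + 1(40.72) = 40.72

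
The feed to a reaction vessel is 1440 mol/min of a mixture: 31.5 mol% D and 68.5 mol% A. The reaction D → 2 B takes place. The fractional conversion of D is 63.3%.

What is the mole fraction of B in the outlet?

0.332

D reacted = 0.633 × 453.6 = 287.1 mol/min; ν_D = −1, so ξ = 287.1/1 = 287.1 mol/min.
Outlet amounts (n = n₀ + ν ξ):
  D: 453.6 − 1(287.1) = 166.5
  B: 0 + 2(287.1) = 574.3
  A: 986.4 (inert)
Total out = 1727 mol/min; y_B = 574.3 / 1727 = 0.3325.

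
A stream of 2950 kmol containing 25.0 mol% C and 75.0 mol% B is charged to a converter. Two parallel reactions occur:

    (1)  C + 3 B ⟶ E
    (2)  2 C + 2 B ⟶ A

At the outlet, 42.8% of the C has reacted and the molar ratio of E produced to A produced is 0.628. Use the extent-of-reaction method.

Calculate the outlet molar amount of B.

1750 kmol

Conversion of C: C consumed = 0.428 × 737.5 = 315.6 kmol = 1ξ₁ + 2ξ₂.
Selectivity: 1ξ₁ / (1ξ₂) = 0.628 → ξ₁ = 0.628 ξ₂.
Substitute: (1·0.628 + 2) ξ₂ = 315.6 → ξ₂ = 120.1 kmol, ξ₁ = 75.43 kmol.
Outlet amounts (n = n₀ + Σ ν·ξ):
  C: 737.5 − 1(75.43) − 2(120.1) = 421.9
  B: 2212 − 3(75.43) − 2(120.1) = 1746
  E: 0 + 1(75.43) = 75.43
  A: 0 + 1(120.1) = 120.1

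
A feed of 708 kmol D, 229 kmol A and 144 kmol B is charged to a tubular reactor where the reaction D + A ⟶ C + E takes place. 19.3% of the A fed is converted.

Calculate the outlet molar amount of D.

664 kmol

A reacted = 0.193 × 229 = 44.2 kmol; ν_A = −1, so ξ = 44.2/1 = 44.2 kmol.
Outlet amounts (n = n₀ + ν ξ):
  D: 708 − 1(44.2) = 663.8
  A: 229 − 1(44.2) = 184.8
  C: 0 + 1(44.2) = 44.2
  E: 0 + 1(44.2) = 44.2
  B: 144 (inert)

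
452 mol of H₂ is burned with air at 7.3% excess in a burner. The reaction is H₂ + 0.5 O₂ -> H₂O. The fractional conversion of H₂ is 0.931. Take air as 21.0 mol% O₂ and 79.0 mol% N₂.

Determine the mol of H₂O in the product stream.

421 mol

Stoichiometric O₂ = 0.5 × 452 = 226 mol; O₂ fed = 226 × 1.073 = 242.5 mol.
N₂ fed = 242.5 × 79/21 = 912.3 mol.
Fuel reacted = 0.931 × 452 → ξ = 420.8 mol.
Outlet (n = n₀ + ν ξ):
  H₂: 452 − 1(420.8) = 31.19
  O₂: 242.5 − 0.5(420.8) = 32.09
  N₂: 912.3 (inert)
  H₂O: 0 + 1(420.8) = 420.8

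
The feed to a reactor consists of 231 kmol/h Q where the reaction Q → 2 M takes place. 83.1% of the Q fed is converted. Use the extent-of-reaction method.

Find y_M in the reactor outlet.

0.908

Q reacted = 0.831 × 231 = 192 kmol/h; ν_Q = −1, so ξ = 192/1 = 192 kmol/h.
Outlet amounts (n = n₀ + ν ξ):
  Q: 231 − 1(192) = 39.04
  M: 0 + 2(192) = 383.9
Total out = 423 kmol/h; y_M = 383.9 / 423 = 0.9077.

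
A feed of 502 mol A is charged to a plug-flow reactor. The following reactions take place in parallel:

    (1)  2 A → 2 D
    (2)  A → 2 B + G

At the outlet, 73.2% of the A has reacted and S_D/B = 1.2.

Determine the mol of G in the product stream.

108 mol

Conversion of A: A consumed = 0.732 × 502 = 367.5 mol = 2ξ₁ + 1ξ₂.
Selectivity: 2ξ₁ / (2ξ₂) = 1.2 → ξ₁ = 1.2 ξ₂.
Substitute: (2·1.2 + 1) ξ₂ = 367.5 → ξ₂ = 108.1 mol, ξ₁ = 129.7 mol.
Outlet amounts (n = n₀ + Σ ν·ξ):
  A: 502 − 2(129.7) − 1(108.1) = 134.5
  D: 0 + 2(129.7) = 259.4
  B: 0 + 2(108.1) = 216.2
  G: 0 + 1(108.1) = 108.1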